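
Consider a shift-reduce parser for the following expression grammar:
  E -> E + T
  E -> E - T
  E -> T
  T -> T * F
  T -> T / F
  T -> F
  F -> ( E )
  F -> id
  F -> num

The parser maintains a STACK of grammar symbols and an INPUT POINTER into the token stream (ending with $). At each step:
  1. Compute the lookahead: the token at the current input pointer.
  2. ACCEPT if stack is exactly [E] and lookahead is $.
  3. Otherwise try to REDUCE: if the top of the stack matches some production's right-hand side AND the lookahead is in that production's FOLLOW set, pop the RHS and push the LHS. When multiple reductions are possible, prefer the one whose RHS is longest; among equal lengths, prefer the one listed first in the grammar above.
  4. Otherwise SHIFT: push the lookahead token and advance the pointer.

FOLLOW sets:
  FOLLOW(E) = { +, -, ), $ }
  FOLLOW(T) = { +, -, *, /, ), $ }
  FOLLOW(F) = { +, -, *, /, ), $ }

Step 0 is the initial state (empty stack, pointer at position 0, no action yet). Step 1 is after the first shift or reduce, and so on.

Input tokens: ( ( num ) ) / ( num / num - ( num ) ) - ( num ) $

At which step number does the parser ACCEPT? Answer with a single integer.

Answer: 48

Derivation:
Step 1: shift (. Stack=[(] ptr=1 lookahead=( remaining=[( num ) ) / ( num / num - ( num ) ) - ( num ) $]
Step 2: shift (. Stack=[( (] ptr=2 lookahead=num remaining=[num ) ) / ( num / num - ( num ) ) - ( num ) $]
Step 3: shift num. Stack=[( ( num] ptr=3 lookahead=) remaining=[) ) / ( num / num - ( num ) ) - ( num ) $]
Step 4: reduce F->num. Stack=[( ( F] ptr=3 lookahead=) remaining=[) ) / ( num / num - ( num ) ) - ( num ) $]
Step 5: reduce T->F. Stack=[( ( T] ptr=3 lookahead=) remaining=[) ) / ( num / num - ( num ) ) - ( num ) $]
Step 6: reduce E->T. Stack=[( ( E] ptr=3 lookahead=) remaining=[) ) / ( num / num - ( num ) ) - ( num ) $]
Step 7: shift ). Stack=[( ( E )] ptr=4 lookahead=) remaining=[) / ( num / num - ( num ) ) - ( num ) $]
Step 8: reduce F->( E ). Stack=[( F] ptr=4 lookahead=) remaining=[) / ( num / num - ( num ) ) - ( num ) $]
Step 9: reduce T->F. Stack=[( T] ptr=4 lookahead=) remaining=[) / ( num / num - ( num ) ) - ( num ) $]
Step 10: reduce E->T. Stack=[( E] ptr=4 lookahead=) remaining=[) / ( num / num - ( num ) ) - ( num ) $]
Step 11: shift ). Stack=[( E )] ptr=5 lookahead=/ remaining=[/ ( num / num - ( num ) ) - ( num ) $]
Step 12: reduce F->( E ). Stack=[F] ptr=5 lookahead=/ remaining=[/ ( num / num - ( num ) ) - ( num ) $]
Step 13: reduce T->F. Stack=[T] ptr=5 lookahead=/ remaining=[/ ( num / num - ( num ) ) - ( num ) $]
Step 14: shift /. Stack=[T /] ptr=6 lookahead=( remaining=[( num / num - ( num ) ) - ( num ) $]
Step 15: shift (. Stack=[T / (] ptr=7 lookahead=num remaining=[num / num - ( num ) ) - ( num ) $]
Step 16: shift num. Stack=[T / ( num] ptr=8 lookahead=/ remaining=[/ num - ( num ) ) - ( num ) $]
Step 17: reduce F->num. Stack=[T / ( F] ptr=8 lookahead=/ remaining=[/ num - ( num ) ) - ( num ) $]
Step 18: reduce T->F. Stack=[T / ( T] ptr=8 lookahead=/ remaining=[/ num - ( num ) ) - ( num ) $]
Step 19: shift /. Stack=[T / ( T /] ptr=9 lookahead=num remaining=[num - ( num ) ) - ( num ) $]
Step 20: shift num. Stack=[T / ( T / num] ptr=10 lookahead=- remaining=[- ( num ) ) - ( num ) $]
Step 21: reduce F->num. Stack=[T / ( T / F] ptr=10 lookahead=- remaining=[- ( num ) ) - ( num ) $]
Step 22: reduce T->T / F. Stack=[T / ( T] ptr=10 lookahead=- remaining=[- ( num ) ) - ( num ) $]
Step 23: reduce E->T. Stack=[T / ( E] ptr=10 lookahead=- remaining=[- ( num ) ) - ( num ) $]
Step 24: shift -. Stack=[T / ( E -] ptr=11 lookahead=( remaining=[( num ) ) - ( num ) $]
Step 25: shift (. Stack=[T / ( E - (] ptr=12 lookahead=num remaining=[num ) ) - ( num ) $]
Step 26: shift num. Stack=[T / ( E - ( num] ptr=13 lookahead=) remaining=[) ) - ( num ) $]
Step 27: reduce F->num. Stack=[T / ( E - ( F] ptr=13 lookahead=) remaining=[) ) - ( num ) $]
Step 28: reduce T->F. Stack=[T / ( E - ( T] ptr=13 lookahead=) remaining=[) ) - ( num ) $]
Step 29: reduce E->T. Stack=[T / ( E - ( E] ptr=13 lookahead=) remaining=[) ) - ( num ) $]
Step 30: shift ). Stack=[T / ( E - ( E )] ptr=14 lookahead=) remaining=[) - ( num ) $]
Step 31: reduce F->( E ). Stack=[T / ( E - F] ptr=14 lookahead=) remaining=[) - ( num ) $]
Step 32: reduce T->F. Stack=[T / ( E - T] ptr=14 lookahead=) remaining=[) - ( num ) $]
Step 33: reduce E->E - T. Stack=[T / ( E] ptr=14 lookahead=) remaining=[) - ( num ) $]
Step 34: shift ). Stack=[T / ( E )] ptr=15 lookahead=- remaining=[- ( num ) $]
Step 35: reduce F->( E ). Stack=[T / F] ptr=15 lookahead=- remaining=[- ( num ) $]
Step 36: reduce T->T / F. Stack=[T] ptr=15 lookahead=- remaining=[- ( num ) $]
Step 37: reduce E->T. Stack=[E] ptr=15 lookahead=- remaining=[- ( num ) $]
Step 38: shift -. Stack=[E -] ptr=16 lookahead=( remaining=[( num ) $]
Step 39: shift (. Stack=[E - (] ptr=17 lookahead=num remaining=[num ) $]
Step 40: shift num. Stack=[E - ( num] ptr=18 lookahead=) remaining=[) $]
Step 41: reduce F->num. Stack=[E - ( F] ptr=18 lookahead=) remaining=[) $]
Step 42: reduce T->F. Stack=[E - ( T] ptr=18 lookahead=) remaining=[) $]
Step 43: reduce E->T. Stack=[E - ( E] ptr=18 lookahead=) remaining=[) $]
Step 44: shift ). Stack=[E - ( E )] ptr=19 lookahead=$ remaining=[$]
Step 45: reduce F->( E ). Stack=[E - F] ptr=19 lookahead=$ remaining=[$]
Step 46: reduce T->F. Stack=[E - T] ptr=19 lookahead=$ remaining=[$]
Step 47: reduce E->E - T. Stack=[E] ptr=19 lookahead=$ remaining=[$]
Step 48: accept. Stack=[E] ptr=19 lookahead=$ remaining=[$]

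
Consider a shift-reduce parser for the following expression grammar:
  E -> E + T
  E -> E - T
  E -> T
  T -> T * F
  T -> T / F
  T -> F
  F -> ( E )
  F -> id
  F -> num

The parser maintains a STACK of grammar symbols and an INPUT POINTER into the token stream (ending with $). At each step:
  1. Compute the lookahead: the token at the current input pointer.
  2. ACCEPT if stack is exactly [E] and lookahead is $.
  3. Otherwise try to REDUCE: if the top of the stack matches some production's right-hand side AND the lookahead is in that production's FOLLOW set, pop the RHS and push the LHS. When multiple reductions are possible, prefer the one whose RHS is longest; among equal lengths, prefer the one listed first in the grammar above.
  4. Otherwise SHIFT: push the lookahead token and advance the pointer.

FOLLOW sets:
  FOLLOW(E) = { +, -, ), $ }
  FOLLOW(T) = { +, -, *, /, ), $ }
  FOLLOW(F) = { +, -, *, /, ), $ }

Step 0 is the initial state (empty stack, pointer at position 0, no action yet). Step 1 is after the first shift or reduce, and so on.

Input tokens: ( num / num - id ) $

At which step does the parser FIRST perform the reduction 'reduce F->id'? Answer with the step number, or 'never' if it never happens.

Answer: 12

Derivation:
Step 1: shift (. Stack=[(] ptr=1 lookahead=num remaining=[num / num - id ) $]
Step 2: shift num. Stack=[( num] ptr=2 lookahead=/ remaining=[/ num - id ) $]
Step 3: reduce F->num. Stack=[( F] ptr=2 lookahead=/ remaining=[/ num - id ) $]
Step 4: reduce T->F. Stack=[( T] ptr=2 lookahead=/ remaining=[/ num - id ) $]
Step 5: shift /. Stack=[( T /] ptr=3 lookahead=num remaining=[num - id ) $]
Step 6: shift num. Stack=[( T / num] ptr=4 lookahead=- remaining=[- id ) $]
Step 7: reduce F->num. Stack=[( T / F] ptr=4 lookahead=- remaining=[- id ) $]
Step 8: reduce T->T / F. Stack=[( T] ptr=4 lookahead=- remaining=[- id ) $]
Step 9: reduce E->T. Stack=[( E] ptr=4 lookahead=- remaining=[- id ) $]
Step 10: shift -. Stack=[( E -] ptr=5 lookahead=id remaining=[id ) $]
Step 11: shift id. Stack=[( E - id] ptr=6 lookahead=) remaining=[) $]
Step 12: reduce F->id. Stack=[( E - F] ptr=6 lookahead=) remaining=[) $]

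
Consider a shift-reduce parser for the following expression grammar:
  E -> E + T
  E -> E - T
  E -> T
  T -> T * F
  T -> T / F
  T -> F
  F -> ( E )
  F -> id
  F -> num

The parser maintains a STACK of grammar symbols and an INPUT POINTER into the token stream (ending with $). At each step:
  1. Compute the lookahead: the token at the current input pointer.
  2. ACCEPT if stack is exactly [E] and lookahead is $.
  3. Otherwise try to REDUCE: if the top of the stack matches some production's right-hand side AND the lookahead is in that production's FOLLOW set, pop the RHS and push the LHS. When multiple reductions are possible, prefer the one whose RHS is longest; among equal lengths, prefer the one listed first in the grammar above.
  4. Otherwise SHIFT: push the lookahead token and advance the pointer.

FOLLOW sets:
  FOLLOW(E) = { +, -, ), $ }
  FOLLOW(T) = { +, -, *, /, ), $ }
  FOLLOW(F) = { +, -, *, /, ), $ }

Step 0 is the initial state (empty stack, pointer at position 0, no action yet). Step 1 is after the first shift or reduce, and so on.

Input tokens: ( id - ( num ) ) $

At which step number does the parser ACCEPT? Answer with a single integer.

Step 1: shift (. Stack=[(] ptr=1 lookahead=id remaining=[id - ( num ) ) $]
Step 2: shift id. Stack=[( id] ptr=2 lookahead=- remaining=[- ( num ) ) $]
Step 3: reduce F->id. Stack=[( F] ptr=2 lookahead=- remaining=[- ( num ) ) $]
Step 4: reduce T->F. Stack=[( T] ptr=2 lookahead=- remaining=[- ( num ) ) $]
Step 5: reduce E->T. Stack=[( E] ptr=2 lookahead=- remaining=[- ( num ) ) $]
Step 6: shift -. Stack=[( E -] ptr=3 lookahead=( remaining=[( num ) ) $]
Step 7: shift (. Stack=[( E - (] ptr=4 lookahead=num remaining=[num ) ) $]
Step 8: shift num. Stack=[( E - ( num] ptr=5 lookahead=) remaining=[) ) $]
Step 9: reduce F->num. Stack=[( E - ( F] ptr=5 lookahead=) remaining=[) ) $]
Step 10: reduce T->F. Stack=[( E - ( T] ptr=5 lookahead=) remaining=[) ) $]
Step 11: reduce E->T. Stack=[( E - ( E] ptr=5 lookahead=) remaining=[) ) $]
Step 12: shift ). Stack=[( E - ( E )] ptr=6 lookahead=) remaining=[) $]
Step 13: reduce F->( E ). Stack=[( E - F] ptr=6 lookahead=) remaining=[) $]
Step 14: reduce T->F. Stack=[( E - T] ptr=6 lookahead=) remaining=[) $]
Step 15: reduce E->E - T. Stack=[( E] ptr=6 lookahead=) remaining=[) $]
Step 16: shift ). Stack=[( E )] ptr=7 lookahead=$ remaining=[$]
Step 17: reduce F->( E ). Stack=[F] ptr=7 lookahead=$ remaining=[$]
Step 18: reduce T->F. Stack=[T] ptr=7 lookahead=$ remaining=[$]
Step 19: reduce E->T. Stack=[E] ptr=7 lookahead=$ remaining=[$]
Step 20: accept. Stack=[E] ptr=7 lookahead=$ remaining=[$]

Answer: 20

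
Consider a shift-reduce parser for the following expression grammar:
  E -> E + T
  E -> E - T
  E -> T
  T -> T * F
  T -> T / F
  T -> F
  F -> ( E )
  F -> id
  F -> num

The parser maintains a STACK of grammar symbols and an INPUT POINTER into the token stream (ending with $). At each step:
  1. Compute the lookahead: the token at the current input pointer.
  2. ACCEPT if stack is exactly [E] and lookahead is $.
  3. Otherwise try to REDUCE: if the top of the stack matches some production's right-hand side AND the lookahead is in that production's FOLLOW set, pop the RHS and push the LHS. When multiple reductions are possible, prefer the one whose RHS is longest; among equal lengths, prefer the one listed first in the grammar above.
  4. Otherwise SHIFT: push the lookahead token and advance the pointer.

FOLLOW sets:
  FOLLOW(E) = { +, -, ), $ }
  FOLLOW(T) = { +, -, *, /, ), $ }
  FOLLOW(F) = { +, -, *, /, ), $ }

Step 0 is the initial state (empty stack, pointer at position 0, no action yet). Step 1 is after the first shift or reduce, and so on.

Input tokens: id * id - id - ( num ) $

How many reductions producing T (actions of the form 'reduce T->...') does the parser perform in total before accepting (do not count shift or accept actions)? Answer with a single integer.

Step 1: shift id. Stack=[id] ptr=1 lookahead=* remaining=[* id - id - ( num ) $]
Step 2: reduce F->id. Stack=[F] ptr=1 lookahead=* remaining=[* id - id - ( num ) $]
Step 3: reduce T->F. Stack=[T] ptr=1 lookahead=* remaining=[* id - id - ( num ) $]
Step 4: shift *. Stack=[T *] ptr=2 lookahead=id remaining=[id - id - ( num ) $]
Step 5: shift id. Stack=[T * id] ptr=3 lookahead=- remaining=[- id - ( num ) $]
Step 6: reduce F->id. Stack=[T * F] ptr=3 lookahead=- remaining=[- id - ( num ) $]
Step 7: reduce T->T * F. Stack=[T] ptr=3 lookahead=- remaining=[- id - ( num ) $]
Step 8: reduce E->T. Stack=[E] ptr=3 lookahead=- remaining=[- id - ( num ) $]
Step 9: shift -. Stack=[E -] ptr=4 lookahead=id remaining=[id - ( num ) $]
Step 10: shift id. Stack=[E - id] ptr=5 lookahead=- remaining=[- ( num ) $]
Step 11: reduce F->id. Stack=[E - F] ptr=5 lookahead=- remaining=[- ( num ) $]
Step 12: reduce T->F. Stack=[E - T] ptr=5 lookahead=- remaining=[- ( num ) $]
Step 13: reduce E->E - T. Stack=[E] ptr=5 lookahead=- remaining=[- ( num ) $]
Step 14: shift -. Stack=[E -] ptr=6 lookahead=( remaining=[( num ) $]
Step 15: shift (. Stack=[E - (] ptr=7 lookahead=num remaining=[num ) $]
Step 16: shift num. Stack=[E - ( num] ptr=8 lookahead=) remaining=[) $]
Step 17: reduce F->num. Stack=[E - ( F] ptr=8 lookahead=) remaining=[) $]
Step 18: reduce T->F. Stack=[E - ( T] ptr=8 lookahead=) remaining=[) $]
Step 19: reduce E->T. Stack=[E - ( E] ptr=8 lookahead=) remaining=[) $]
Step 20: shift ). Stack=[E - ( E )] ptr=9 lookahead=$ remaining=[$]
Step 21: reduce F->( E ). Stack=[E - F] ptr=9 lookahead=$ remaining=[$]
Step 22: reduce T->F. Stack=[E - T] ptr=9 lookahead=$ remaining=[$]
Step 23: reduce E->E - T. Stack=[E] ptr=9 lookahead=$ remaining=[$]
Step 24: accept. Stack=[E] ptr=9 lookahead=$ remaining=[$]

Answer: 5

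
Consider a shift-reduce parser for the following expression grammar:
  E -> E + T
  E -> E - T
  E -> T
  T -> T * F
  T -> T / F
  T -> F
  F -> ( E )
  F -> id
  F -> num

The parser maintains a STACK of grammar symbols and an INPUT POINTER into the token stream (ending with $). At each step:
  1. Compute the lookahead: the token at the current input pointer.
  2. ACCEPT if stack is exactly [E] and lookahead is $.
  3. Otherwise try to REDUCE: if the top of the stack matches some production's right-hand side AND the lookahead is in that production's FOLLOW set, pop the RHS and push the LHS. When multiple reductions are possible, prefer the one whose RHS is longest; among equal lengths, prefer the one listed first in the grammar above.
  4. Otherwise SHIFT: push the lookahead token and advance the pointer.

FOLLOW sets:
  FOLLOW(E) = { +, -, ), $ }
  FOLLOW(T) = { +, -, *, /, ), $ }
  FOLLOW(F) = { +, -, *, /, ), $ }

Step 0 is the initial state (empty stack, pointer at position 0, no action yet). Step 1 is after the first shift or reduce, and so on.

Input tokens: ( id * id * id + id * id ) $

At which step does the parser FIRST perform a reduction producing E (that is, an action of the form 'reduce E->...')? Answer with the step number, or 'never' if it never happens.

Answer: 13

Derivation:
Step 1: shift (. Stack=[(] ptr=1 lookahead=id remaining=[id * id * id + id * id ) $]
Step 2: shift id. Stack=[( id] ptr=2 lookahead=* remaining=[* id * id + id * id ) $]
Step 3: reduce F->id. Stack=[( F] ptr=2 lookahead=* remaining=[* id * id + id * id ) $]
Step 4: reduce T->F. Stack=[( T] ptr=2 lookahead=* remaining=[* id * id + id * id ) $]
Step 5: shift *. Stack=[( T *] ptr=3 lookahead=id remaining=[id * id + id * id ) $]
Step 6: shift id. Stack=[( T * id] ptr=4 lookahead=* remaining=[* id + id * id ) $]
Step 7: reduce F->id. Stack=[( T * F] ptr=4 lookahead=* remaining=[* id + id * id ) $]
Step 8: reduce T->T * F. Stack=[( T] ptr=4 lookahead=* remaining=[* id + id * id ) $]
Step 9: shift *. Stack=[( T *] ptr=5 lookahead=id remaining=[id + id * id ) $]
Step 10: shift id. Stack=[( T * id] ptr=6 lookahead=+ remaining=[+ id * id ) $]
Step 11: reduce F->id. Stack=[( T * F] ptr=6 lookahead=+ remaining=[+ id * id ) $]
Step 12: reduce T->T * F. Stack=[( T] ptr=6 lookahead=+ remaining=[+ id * id ) $]
Step 13: reduce E->T. Stack=[( E] ptr=6 lookahead=+ remaining=[+ id * id ) $]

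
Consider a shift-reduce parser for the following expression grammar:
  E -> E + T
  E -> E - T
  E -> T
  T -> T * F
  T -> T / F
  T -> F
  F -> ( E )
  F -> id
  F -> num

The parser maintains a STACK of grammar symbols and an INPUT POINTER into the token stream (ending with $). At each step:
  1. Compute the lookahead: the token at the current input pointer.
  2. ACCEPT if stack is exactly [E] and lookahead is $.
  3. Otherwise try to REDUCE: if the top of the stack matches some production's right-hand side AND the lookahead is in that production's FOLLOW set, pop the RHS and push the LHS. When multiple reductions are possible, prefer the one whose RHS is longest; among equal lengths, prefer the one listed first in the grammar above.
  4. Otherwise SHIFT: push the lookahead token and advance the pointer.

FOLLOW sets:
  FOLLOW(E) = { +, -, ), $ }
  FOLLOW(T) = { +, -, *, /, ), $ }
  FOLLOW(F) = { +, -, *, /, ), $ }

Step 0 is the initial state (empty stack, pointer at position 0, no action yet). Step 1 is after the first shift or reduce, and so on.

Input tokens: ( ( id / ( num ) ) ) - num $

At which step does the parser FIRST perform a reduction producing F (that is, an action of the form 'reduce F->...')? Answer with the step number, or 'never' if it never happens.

Step 1: shift (. Stack=[(] ptr=1 lookahead=( remaining=[( id / ( num ) ) ) - num $]
Step 2: shift (. Stack=[( (] ptr=2 lookahead=id remaining=[id / ( num ) ) ) - num $]
Step 3: shift id. Stack=[( ( id] ptr=3 lookahead=/ remaining=[/ ( num ) ) ) - num $]
Step 4: reduce F->id. Stack=[( ( F] ptr=3 lookahead=/ remaining=[/ ( num ) ) ) - num $]

Answer: 4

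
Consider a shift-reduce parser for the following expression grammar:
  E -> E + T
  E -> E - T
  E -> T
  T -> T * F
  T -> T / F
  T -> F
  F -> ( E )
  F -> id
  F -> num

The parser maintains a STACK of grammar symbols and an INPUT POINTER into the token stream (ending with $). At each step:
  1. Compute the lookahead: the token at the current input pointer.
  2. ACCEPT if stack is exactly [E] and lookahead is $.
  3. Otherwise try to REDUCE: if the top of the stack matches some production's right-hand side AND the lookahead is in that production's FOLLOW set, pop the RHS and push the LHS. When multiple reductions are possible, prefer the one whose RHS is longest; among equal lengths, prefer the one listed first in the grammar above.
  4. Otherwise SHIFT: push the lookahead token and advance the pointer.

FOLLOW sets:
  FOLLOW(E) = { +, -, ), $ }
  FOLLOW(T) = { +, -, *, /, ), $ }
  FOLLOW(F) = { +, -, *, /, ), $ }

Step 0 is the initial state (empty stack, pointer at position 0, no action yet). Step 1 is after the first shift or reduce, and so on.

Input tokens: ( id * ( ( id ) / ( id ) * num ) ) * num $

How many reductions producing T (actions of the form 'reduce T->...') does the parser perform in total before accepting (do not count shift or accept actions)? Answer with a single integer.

Step 1: shift (. Stack=[(] ptr=1 lookahead=id remaining=[id * ( ( id ) / ( id ) * num ) ) * num $]
Step 2: shift id. Stack=[( id] ptr=2 lookahead=* remaining=[* ( ( id ) / ( id ) * num ) ) * num $]
Step 3: reduce F->id. Stack=[( F] ptr=2 lookahead=* remaining=[* ( ( id ) / ( id ) * num ) ) * num $]
Step 4: reduce T->F. Stack=[( T] ptr=2 lookahead=* remaining=[* ( ( id ) / ( id ) * num ) ) * num $]
Step 5: shift *. Stack=[( T *] ptr=3 lookahead=( remaining=[( ( id ) / ( id ) * num ) ) * num $]
Step 6: shift (. Stack=[( T * (] ptr=4 lookahead=( remaining=[( id ) / ( id ) * num ) ) * num $]
Step 7: shift (. Stack=[( T * ( (] ptr=5 lookahead=id remaining=[id ) / ( id ) * num ) ) * num $]
Step 8: shift id. Stack=[( T * ( ( id] ptr=6 lookahead=) remaining=[) / ( id ) * num ) ) * num $]
Step 9: reduce F->id. Stack=[( T * ( ( F] ptr=6 lookahead=) remaining=[) / ( id ) * num ) ) * num $]
Step 10: reduce T->F. Stack=[( T * ( ( T] ptr=6 lookahead=) remaining=[) / ( id ) * num ) ) * num $]
Step 11: reduce E->T. Stack=[( T * ( ( E] ptr=6 lookahead=) remaining=[) / ( id ) * num ) ) * num $]
Step 12: shift ). Stack=[( T * ( ( E )] ptr=7 lookahead=/ remaining=[/ ( id ) * num ) ) * num $]
Step 13: reduce F->( E ). Stack=[( T * ( F] ptr=7 lookahead=/ remaining=[/ ( id ) * num ) ) * num $]
Step 14: reduce T->F. Stack=[( T * ( T] ptr=7 lookahead=/ remaining=[/ ( id ) * num ) ) * num $]
Step 15: shift /. Stack=[( T * ( T /] ptr=8 lookahead=( remaining=[( id ) * num ) ) * num $]
Step 16: shift (. Stack=[( T * ( T / (] ptr=9 lookahead=id remaining=[id ) * num ) ) * num $]
Step 17: shift id. Stack=[( T * ( T / ( id] ptr=10 lookahead=) remaining=[) * num ) ) * num $]
Step 18: reduce F->id. Stack=[( T * ( T / ( F] ptr=10 lookahead=) remaining=[) * num ) ) * num $]
Step 19: reduce T->F. Stack=[( T * ( T / ( T] ptr=10 lookahead=) remaining=[) * num ) ) * num $]
Step 20: reduce E->T. Stack=[( T * ( T / ( E] ptr=10 lookahead=) remaining=[) * num ) ) * num $]
Step 21: shift ). Stack=[( T * ( T / ( E )] ptr=11 lookahead=* remaining=[* num ) ) * num $]
Step 22: reduce F->( E ). Stack=[( T * ( T / F] ptr=11 lookahead=* remaining=[* num ) ) * num $]
Step 23: reduce T->T / F. Stack=[( T * ( T] ptr=11 lookahead=* remaining=[* num ) ) * num $]
Step 24: shift *. Stack=[( T * ( T *] ptr=12 lookahead=num remaining=[num ) ) * num $]
Step 25: shift num. Stack=[( T * ( T * num] ptr=13 lookahead=) remaining=[) ) * num $]
Step 26: reduce F->num. Stack=[( T * ( T * F] ptr=13 lookahead=) remaining=[) ) * num $]
Step 27: reduce T->T * F. Stack=[( T * ( T] ptr=13 lookahead=) remaining=[) ) * num $]
Step 28: reduce E->T. Stack=[( T * ( E] ptr=13 lookahead=) remaining=[) ) * num $]
Step 29: shift ). Stack=[( T * ( E )] ptr=14 lookahead=) remaining=[) * num $]
Step 30: reduce F->( E ). Stack=[( T * F] ptr=14 lookahead=) remaining=[) * num $]
Step 31: reduce T->T * F. Stack=[( T] ptr=14 lookahead=) remaining=[) * num $]
Step 32: reduce E->T. Stack=[( E] ptr=14 lookahead=) remaining=[) * num $]
Step 33: shift ). Stack=[( E )] ptr=15 lookahead=* remaining=[* num $]
Step 34: reduce F->( E ). Stack=[F] ptr=15 lookahead=* remaining=[* num $]
Step 35: reduce T->F. Stack=[T] ptr=15 lookahead=* remaining=[* num $]
Step 36: shift *. Stack=[T *] ptr=16 lookahead=num remaining=[num $]
Step 37: shift num. Stack=[T * num] ptr=17 lookahead=$ remaining=[$]
Step 38: reduce F->num. Stack=[T * F] ptr=17 lookahead=$ remaining=[$]
Step 39: reduce T->T * F. Stack=[T] ptr=17 lookahead=$ remaining=[$]
Step 40: reduce E->T. Stack=[E] ptr=17 lookahead=$ remaining=[$]
Step 41: accept. Stack=[E] ptr=17 lookahead=$ remaining=[$]

Answer: 9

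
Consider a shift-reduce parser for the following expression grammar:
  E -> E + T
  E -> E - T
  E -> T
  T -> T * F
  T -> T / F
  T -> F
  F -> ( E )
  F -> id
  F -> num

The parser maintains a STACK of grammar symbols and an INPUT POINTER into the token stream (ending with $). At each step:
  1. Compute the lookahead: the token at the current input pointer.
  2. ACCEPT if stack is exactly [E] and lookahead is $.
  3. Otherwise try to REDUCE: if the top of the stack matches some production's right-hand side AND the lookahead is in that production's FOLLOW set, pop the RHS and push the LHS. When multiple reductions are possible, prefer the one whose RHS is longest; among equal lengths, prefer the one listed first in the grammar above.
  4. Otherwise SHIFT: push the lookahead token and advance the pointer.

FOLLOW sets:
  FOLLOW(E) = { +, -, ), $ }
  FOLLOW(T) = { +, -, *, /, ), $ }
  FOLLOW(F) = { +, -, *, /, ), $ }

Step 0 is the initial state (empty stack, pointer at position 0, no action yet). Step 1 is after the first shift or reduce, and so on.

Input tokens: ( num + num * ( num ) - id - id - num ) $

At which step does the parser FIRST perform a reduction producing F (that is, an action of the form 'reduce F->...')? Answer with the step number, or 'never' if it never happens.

Step 1: shift (. Stack=[(] ptr=1 lookahead=num remaining=[num + num * ( num ) - id - id - num ) $]
Step 2: shift num. Stack=[( num] ptr=2 lookahead=+ remaining=[+ num * ( num ) - id - id - num ) $]
Step 3: reduce F->num. Stack=[( F] ptr=2 lookahead=+ remaining=[+ num * ( num ) - id - id - num ) $]

Answer: 3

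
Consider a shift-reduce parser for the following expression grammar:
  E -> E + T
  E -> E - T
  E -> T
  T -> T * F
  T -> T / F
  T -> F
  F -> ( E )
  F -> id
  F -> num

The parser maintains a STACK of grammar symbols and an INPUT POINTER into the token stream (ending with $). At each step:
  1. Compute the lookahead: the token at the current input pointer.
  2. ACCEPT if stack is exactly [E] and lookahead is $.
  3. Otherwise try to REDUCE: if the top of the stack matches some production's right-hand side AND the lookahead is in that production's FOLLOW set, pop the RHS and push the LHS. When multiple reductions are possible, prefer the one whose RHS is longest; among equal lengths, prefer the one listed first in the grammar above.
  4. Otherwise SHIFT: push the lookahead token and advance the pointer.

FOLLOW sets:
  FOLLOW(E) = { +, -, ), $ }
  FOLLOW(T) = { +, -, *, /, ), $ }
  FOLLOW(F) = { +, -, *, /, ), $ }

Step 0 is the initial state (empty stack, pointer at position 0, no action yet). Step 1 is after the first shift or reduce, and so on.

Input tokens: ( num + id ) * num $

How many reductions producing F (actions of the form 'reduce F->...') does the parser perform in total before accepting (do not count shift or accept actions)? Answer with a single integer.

Answer: 4

Derivation:
Step 1: shift (. Stack=[(] ptr=1 lookahead=num remaining=[num + id ) * num $]
Step 2: shift num. Stack=[( num] ptr=2 lookahead=+ remaining=[+ id ) * num $]
Step 3: reduce F->num. Stack=[( F] ptr=2 lookahead=+ remaining=[+ id ) * num $]
Step 4: reduce T->F. Stack=[( T] ptr=2 lookahead=+ remaining=[+ id ) * num $]
Step 5: reduce E->T. Stack=[( E] ptr=2 lookahead=+ remaining=[+ id ) * num $]
Step 6: shift +. Stack=[( E +] ptr=3 lookahead=id remaining=[id ) * num $]
Step 7: shift id. Stack=[( E + id] ptr=4 lookahead=) remaining=[) * num $]
Step 8: reduce F->id. Stack=[( E + F] ptr=4 lookahead=) remaining=[) * num $]
Step 9: reduce T->F. Stack=[( E + T] ptr=4 lookahead=) remaining=[) * num $]
Step 10: reduce E->E + T. Stack=[( E] ptr=4 lookahead=) remaining=[) * num $]
Step 11: shift ). Stack=[( E )] ptr=5 lookahead=* remaining=[* num $]
Step 12: reduce F->( E ). Stack=[F] ptr=5 lookahead=* remaining=[* num $]
Step 13: reduce T->F. Stack=[T] ptr=5 lookahead=* remaining=[* num $]
Step 14: shift *. Stack=[T *] ptr=6 lookahead=num remaining=[num $]
Step 15: shift num. Stack=[T * num] ptr=7 lookahead=$ remaining=[$]
Step 16: reduce F->num. Stack=[T * F] ptr=7 lookahead=$ remaining=[$]
Step 17: reduce T->T * F. Stack=[T] ptr=7 lookahead=$ remaining=[$]
Step 18: reduce E->T. Stack=[E] ptr=7 lookahead=$ remaining=[$]
Step 19: accept. Stack=[E] ptr=7 lookahead=$ remaining=[$]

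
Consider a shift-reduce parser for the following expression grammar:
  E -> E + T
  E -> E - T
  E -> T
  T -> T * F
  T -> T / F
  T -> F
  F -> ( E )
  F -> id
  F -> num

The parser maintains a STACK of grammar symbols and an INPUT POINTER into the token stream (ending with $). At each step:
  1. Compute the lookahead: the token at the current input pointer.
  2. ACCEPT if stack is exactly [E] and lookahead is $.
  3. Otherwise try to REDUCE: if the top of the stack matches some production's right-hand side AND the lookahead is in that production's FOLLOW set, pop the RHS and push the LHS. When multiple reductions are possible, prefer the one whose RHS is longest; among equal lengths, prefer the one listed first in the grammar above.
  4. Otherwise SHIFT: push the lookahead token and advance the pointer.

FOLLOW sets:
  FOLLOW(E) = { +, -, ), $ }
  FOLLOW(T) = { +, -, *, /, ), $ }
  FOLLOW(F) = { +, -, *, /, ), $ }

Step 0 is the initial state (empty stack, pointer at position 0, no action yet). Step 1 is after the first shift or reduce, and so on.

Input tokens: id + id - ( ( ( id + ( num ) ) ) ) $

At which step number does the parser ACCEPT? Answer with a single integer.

Answer: 40

Derivation:
Step 1: shift id. Stack=[id] ptr=1 lookahead=+ remaining=[+ id - ( ( ( id + ( num ) ) ) ) $]
Step 2: reduce F->id. Stack=[F] ptr=1 lookahead=+ remaining=[+ id - ( ( ( id + ( num ) ) ) ) $]
Step 3: reduce T->F. Stack=[T] ptr=1 lookahead=+ remaining=[+ id - ( ( ( id + ( num ) ) ) ) $]
Step 4: reduce E->T. Stack=[E] ptr=1 lookahead=+ remaining=[+ id - ( ( ( id + ( num ) ) ) ) $]
Step 5: shift +. Stack=[E +] ptr=2 lookahead=id remaining=[id - ( ( ( id + ( num ) ) ) ) $]
Step 6: shift id. Stack=[E + id] ptr=3 lookahead=- remaining=[- ( ( ( id + ( num ) ) ) ) $]
Step 7: reduce F->id. Stack=[E + F] ptr=3 lookahead=- remaining=[- ( ( ( id + ( num ) ) ) ) $]
Step 8: reduce T->F. Stack=[E + T] ptr=3 lookahead=- remaining=[- ( ( ( id + ( num ) ) ) ) $]
Step 9: reduce E->E + T. Stack=[E] ptr=3 lookahead=- remaining=[- ( ( ( id + ( num ) ) ) ) $]
Step 10: shift -. Stack=[E -] ptr=4 lookahead=( remaining=[( ( ( id + ( num ) ) ) ) $]
Step 11: shift (. Stack=[E - (] ptr=5 lookahead=( remaining=[( ( id + ( num ) ) ) ) $]
Step 12: shift (. Stack=[E - ( (] ptr=6 lookahead=( remaining=[( id + ( num ) ) ) ) $]
Step 13: shift (. Stack=[E - ( ( (] ptr=7 lookahead=id remaining=[id + ( num ) ) ) ) $]
Step 14: shift id. Stack=[E - ( ( ( id] ptr=8 lookahead=+ remaining=[+ ( num ) ) ) ) $]
Step 15: reduce F->id. Stack=[E - ( ( ( F] ptr=8 lookahead=+ remaining=[+ ( num ) ) ) ) $]
Step 16: reduce T->F. Stack=[E - ( ( ( T] ptr=8 lookahead=+ remaining=[+ ( num ) ) ) ) $]
Step 17: reduce E->T. Stack=[E - ( ( ( E] ptr=8 lookahead=+ remaining=[+ ( num ) ) ) ) $]
Step 18: shift +. Stack=[E - ( ( ( E +] ptr=9 lookahead=( remaining=[( num ) ) ) ) $]
Step 19: shift (. Stack=[E - ( ( ( E + (] ptr=10 lookahead=num remaining=[num ) ) ) ) $]
Step 20: shift num. Stack=[E - ( ( ( E + ( num] ptr=11 lookahead=) remaining=[) ) ) ) $]
Step 21: reduce F->num. Stack=[E - ( ( ( E + ( F] ptr=11 lookahead=) remaining=[) ) ) ) $]
Step 22: reduce T->F. Stack=[E - ( ( ( E + ( T] ptr=11 lookahead=) remaining=[) ) ) ) $]
Step 23: reduce E->T. Stack=[E - ( ( ( E + ( E] ptr=11 lookahead=) remaining=[) ) ) ) $]
Step 24: shift ). Stack=[E - ( ( ( E + ( E )] ptr=12 lookahead=) remaining=[) ) ) $]
Step 25: reduce F->( E ). Stack=[E - ( ( ( E + F] ptr=12 lookahead=) remaining=[) ) ) $]
Step 26: reduce T->F. Stack=[E - ( ( ( E + T] ptr=12 lookahead=) remaining=[) ) ) $]
Step 27: reduce E->E + T. Stack=[E - ( ( ( E] ptr=12 lookahead=) remaining=[) ) ) $]
Step 28: shift ). Stack=[E - ( ( ( E )] ptr=13 lookahead=) remaining=[) ) $]
Step 29: reduce F->( E ). Stack=[E - ( ( F] ptr=13 lookahead=) remaining=[) ) $]
Step 30: reduce T->F. Stack=[E - ( ( T] ptr=13 lookahead=) remaining=[) ) $]
Step 31: reduce E->T. Stack=[E - ( ( E] ptr=13 lookahead=) remaining=[) ) $]
Step 32: shift ). Stack=[E - ( ( E )] ptr=14 lookahead=) remaining=[) $]
Step 33: reduce F->( E ). Stack=[E - ( F] ptr=14 lookahead=) remaining=[) $]
Step 34: reduce T->F. Stack=[E - ( T] ptr=14 lookahead=) remaining=[) $]
Step 35: reduce E->T. Stack=[E - ( E] ptr=14 lookahead=) remaining=[) $]
Step 36: shift ). Stack=[E - ( E )] ptr=15 lookahead=$ remaining=[$]
Step 37: reduce F->( E ). Stack=[E - F] ptr=15 lookahead=$ remaining=[$]
Step 38: reduce T->F. Stack=[E - T] ptr=15 lookahead=$ remaining=[$]
Step 39: reduce E->E - T. Stack=[E] ptr=15 lookahead=$ remaining=[$]
Step 40: accept. Stack=[E] ptr=15 lookahead=$ remaining=[$]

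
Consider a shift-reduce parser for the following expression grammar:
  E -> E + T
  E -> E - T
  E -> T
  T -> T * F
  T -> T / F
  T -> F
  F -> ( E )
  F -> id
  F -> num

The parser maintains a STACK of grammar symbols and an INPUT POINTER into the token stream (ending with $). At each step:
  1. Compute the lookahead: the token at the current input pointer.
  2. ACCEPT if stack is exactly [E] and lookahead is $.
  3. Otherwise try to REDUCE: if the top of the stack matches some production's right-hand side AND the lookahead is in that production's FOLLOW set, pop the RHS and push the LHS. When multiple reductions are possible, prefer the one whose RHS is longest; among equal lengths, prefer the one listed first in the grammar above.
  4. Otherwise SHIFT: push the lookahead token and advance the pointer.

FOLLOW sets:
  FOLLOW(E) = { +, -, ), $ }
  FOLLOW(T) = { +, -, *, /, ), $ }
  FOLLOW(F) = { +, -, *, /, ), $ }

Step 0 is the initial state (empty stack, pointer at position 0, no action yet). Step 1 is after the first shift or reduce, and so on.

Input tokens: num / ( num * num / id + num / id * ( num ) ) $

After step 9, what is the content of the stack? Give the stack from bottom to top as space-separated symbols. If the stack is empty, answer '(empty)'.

Answer: T / ( T *

Derivation:
Step 1: shift num. Stack=[num] ptr=1 lookahead=/ remaining=[/ ( num * num / id + num / id * ( num ) ) $]
Step 2: reduce F->num. Stack=[F] ptr=1 lookahead=/ remaining=[/ ( num * num / id + num / id * ( num ) ) $]
Step 3: reduce T->F. Stack=[T] ptr=1 lookahead=/ remaining=[/ ( num * num / id + num / id * ( num ) ) $]
Step 4: shift /. Stack=[T /] ptr=2 lookahead=( remaining=[( num * num / id + num / id * ( num ) ) $]
Step 5: shift (. Stack=[T / (] ptr=3 lookahead=num remaining=[num * num / id + num / id * ( num ) ) $]
Step 6: shift num. Stack=[T / ( num] ptr=4 lookahead=* remaining=[* num / id + num / id * ( num ) ) $]
Step 7: reduce F->num. Stack=[T / ( F] ptr=4 lookahead=* remaining=[* num / id + num / id * ( num ) ) $]
Step 8: reduce T->F. Stack=[T / ( T] ptr=4 lookahead=* remaining=[* num / id + num / id * ( num ) ) $]
Step 9: shift *. Stack=[T / ( T *] ptr=5 lookahead=num remaining=[num / id + num / id * ( num ) ) $]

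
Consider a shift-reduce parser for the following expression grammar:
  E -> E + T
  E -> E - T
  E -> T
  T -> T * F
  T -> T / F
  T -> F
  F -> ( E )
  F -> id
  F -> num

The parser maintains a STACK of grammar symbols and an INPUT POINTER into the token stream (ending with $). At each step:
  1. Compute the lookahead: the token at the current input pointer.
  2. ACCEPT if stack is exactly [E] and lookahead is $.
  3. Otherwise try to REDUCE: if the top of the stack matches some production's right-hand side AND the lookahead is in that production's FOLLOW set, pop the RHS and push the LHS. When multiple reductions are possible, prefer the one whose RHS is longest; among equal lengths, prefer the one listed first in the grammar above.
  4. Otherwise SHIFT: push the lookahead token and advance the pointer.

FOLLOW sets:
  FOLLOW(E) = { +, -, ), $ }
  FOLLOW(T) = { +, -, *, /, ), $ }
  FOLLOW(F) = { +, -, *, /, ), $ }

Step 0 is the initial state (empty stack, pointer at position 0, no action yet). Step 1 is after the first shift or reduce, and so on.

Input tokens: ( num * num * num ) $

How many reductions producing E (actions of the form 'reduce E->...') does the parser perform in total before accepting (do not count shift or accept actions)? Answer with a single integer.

Answer: 2

Derivation:
Step 1: shift (. Stack=[(] ptr=1 lookahead=num remaining=[num * num * num ) $]
Step 2: shift num. Stack=[( num] ptr=2 lookahead=* remaining=[* num * num ) $]
Step 3: reduce F->num. Stack=[( F] ptr=2 lookahead=* remaining=[* num * num ) $]
Step 4: reduce T->F. Stack=[( T] ptr=2 lookahead=* remaining=[* num * num ) $]
Step 5: shift *. Stack=[( T *] ptr=3 lookahead=num remaining=[num * num ) $]
Step 6: shift num. Stack=[( T * num] ptr=4 lookahead=* remaining=[* num ) $]
Step 7: reduce F->num. Stack=[( T * F] ptr=4 lookahead=* remaining=[* num ) $]
Step 8: reduce T->T * F. Stack=[( T] ptr=4 lookahead=* remaining=[* num ) $]
Step 9: shift *. Stack=[( T *] ptr=5 lookahead=num remaining=[num ) $]
Step 10: shift num. Stack=[( T * num] ptr=6 lookahead=) remaining=[) $]
Step 11: reduce F->num. Stack=[( T * F] ptr=6 lookahead=) remaining=[) $]
Step 12: reduce T->T * F. Stack=[( T] ptr=6 lookahead=) remaining=[) $]
Step 13: reduce E->T. Stack=[( E] ptr=6 lookahead=) remaining=[) $]
Step 14: shift ). Stack=[( E )] ptr=7 lookahead=$ remaining=[$]
Step 15: reduce F->( E ). Stack=[F] ptr=7 lookahead=$ remaining=[$]
Step 16: reduce T->F. Stack=[T] ptr=7 lookahead=$ remaining=[$]
Step 17: reduce E->T. Stack=[E] ptr=7 lookahead=$ remaining=[$]
Step 18: accept. Stack=[E] ptr=7 lookahead=$ remaining=[$]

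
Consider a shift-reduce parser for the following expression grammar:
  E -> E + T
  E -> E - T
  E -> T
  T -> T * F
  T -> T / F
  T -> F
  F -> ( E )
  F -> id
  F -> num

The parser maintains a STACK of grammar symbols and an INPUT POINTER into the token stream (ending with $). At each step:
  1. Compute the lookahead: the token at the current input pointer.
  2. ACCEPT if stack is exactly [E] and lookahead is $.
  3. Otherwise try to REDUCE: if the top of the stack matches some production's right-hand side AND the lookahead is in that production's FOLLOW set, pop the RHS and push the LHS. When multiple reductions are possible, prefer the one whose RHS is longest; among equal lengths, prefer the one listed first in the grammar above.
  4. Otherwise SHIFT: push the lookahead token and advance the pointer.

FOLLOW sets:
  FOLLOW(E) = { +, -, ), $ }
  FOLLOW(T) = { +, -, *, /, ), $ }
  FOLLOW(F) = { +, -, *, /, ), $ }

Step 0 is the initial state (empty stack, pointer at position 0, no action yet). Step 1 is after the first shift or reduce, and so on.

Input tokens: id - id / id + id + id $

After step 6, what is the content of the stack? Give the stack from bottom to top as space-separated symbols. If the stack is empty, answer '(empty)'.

Step 1: shift id. Stack=[id] ptr=1 lookahead=- remaining=[- id / id + id + id $]
Step 2: reduce F->id. Stack=[F] ptr=1 lookahead=- remaining=[- id / id + id + id $]
Step 3: reduce T->F. Stack=[T] ptr=1 lookahead=- remaining=[- id / id + id + id $]
Step 4: reduce E->T. Stack=[E] ptr=1 lookahead=- remaining=[- id / id + id + id $]
Step 5: shift -. Stack=[E -] ptr=2 lookahead=id remaining=[id / id + id + id $]
Step 6: shift id. Stack=[E - id] ptr=3 lookahead=/ remaining=[/ id + id + id $]

Answer: E - id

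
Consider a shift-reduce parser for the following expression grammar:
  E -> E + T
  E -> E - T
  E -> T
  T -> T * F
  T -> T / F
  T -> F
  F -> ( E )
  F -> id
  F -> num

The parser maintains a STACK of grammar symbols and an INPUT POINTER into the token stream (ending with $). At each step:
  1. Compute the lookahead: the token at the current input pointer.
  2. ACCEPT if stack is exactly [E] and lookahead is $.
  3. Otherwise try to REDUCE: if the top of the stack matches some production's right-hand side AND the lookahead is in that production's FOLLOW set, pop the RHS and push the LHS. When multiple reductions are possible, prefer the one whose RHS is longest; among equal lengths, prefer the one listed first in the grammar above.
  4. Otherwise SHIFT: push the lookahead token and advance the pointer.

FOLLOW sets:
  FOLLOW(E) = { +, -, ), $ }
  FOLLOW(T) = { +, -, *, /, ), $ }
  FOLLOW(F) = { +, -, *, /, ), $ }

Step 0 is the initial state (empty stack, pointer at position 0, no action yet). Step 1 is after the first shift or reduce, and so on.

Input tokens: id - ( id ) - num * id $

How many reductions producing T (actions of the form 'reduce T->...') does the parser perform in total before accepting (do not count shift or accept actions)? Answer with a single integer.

Answer: 5

Derivation:
Step 1: shift id. Stack=[id] ptr=1 lookahead=- remaining=[- ( id ) - num * id $]
Step 2: reduce F->id. Stack=[F] ptr=1 lookahead=- remaining=[- ( id ) - num * id $]
Step 3: reduce T->F. Stack=[T] ptr=1 lookahead=- remaining=[- ( id ) - num * id $]
Step 4: reduce E->T. Stack=[E] ptr=1 lookahead=- remaining=[- ( id ) - num * id $]
Step 5: shift -. Stack=[E -] ptr=2 lookahead=( remaining=[( id ) - num * id $]
Step 6: shift (. Stack=[E - (] ptr=3 lookahead=id remaining=[id ) - num * id $]
Step 7: shift id. Stack=[E - ( id] ptr=4 lookahead=) remaining=[) - num * id $]
Step 8: reduce F->id. Stack=[E - ( F] ptr=4 lookahead=) remaining=[) - num * id $]
Step 9: reduce T->F. Stack=[E - ( T] ptr=4 lookahead=) remaining=[) - num * id $]
Step 10: reduce E->T. Stack=[E - ( E] ptr=4 lookahead=) remaining=[) - num * id $]
Step 11: shift ). Stack=[E - ( E )] ptr=5 lookahead=- remaining=[- num * id $]
Step 12: reduce F->( E ). Stack=[E - F] ptr=5 lookahead=- remaining=[- num * id $]
Step 13: reduce T->F. Stack=[E - T] ptr=5 lookahead=- remaining=[- num * id $]
Step 14: reduce E->E - T. Stack=[E] ptr=5 lookahead=- remaining=[- num * id $]
Step 15: shift -. Stack=[E -] ptr=6 lookahead=num remaining=[num * id $]
Step 16: shift num. Stack=[E - num] ptr=7 lookahead=* remaining=[* id $]
Step 17: reduce F->num. Stack=[E - F] ptr=7 lookahead=* remaining=[* id $]
Step 18: reduce T->F. Stack=[E - T] ptr=7 lookahead=* remaining=[* id $]
Step 19: shift *. Stack=[E - T *] ptr=8 lookahead=id remaining=[id $]
Step 20: shift id. Stack=[E - T * id] ptr=9 lookahead=$ remaining=[$]
Step 21: reduce F->id. Stack=[E - T * F] ptr=9 lookahead=$ remaining=[$]
Step 22: reduce T->T * F. Stack=[E - T] ptr=9 lookahead=$ remaining=[$]
Step 23: reduce E->E - T. Stack=[E] ptr=9 lookahead=$ remaining=[$]
Step 24: accept. Stack=[E] ptr=9 lookahead=$ remaining=[$]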